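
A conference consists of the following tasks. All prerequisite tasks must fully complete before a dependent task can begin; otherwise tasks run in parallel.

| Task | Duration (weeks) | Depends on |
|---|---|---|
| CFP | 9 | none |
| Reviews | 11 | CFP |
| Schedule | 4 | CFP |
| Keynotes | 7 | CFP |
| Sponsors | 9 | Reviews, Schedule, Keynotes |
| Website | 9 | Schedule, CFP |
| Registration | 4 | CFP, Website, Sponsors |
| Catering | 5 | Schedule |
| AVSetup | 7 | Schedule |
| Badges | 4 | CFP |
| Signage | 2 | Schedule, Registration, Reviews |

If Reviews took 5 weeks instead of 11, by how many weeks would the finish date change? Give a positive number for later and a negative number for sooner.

-4

Actual critical path: CFP→Reviews→Sponsors→Registration→Signage = 9+11+9+4+2 = 35 ⇒ 35 weeks.
Since Reviews is critical, the -6 change carries straight to that chain (now 29 weeks).
Now CFP→Keynotes→Sponsors→Registration→Signage = 9+7+9+4+2 = 31 is longest, so the finish becomes 31 weeks.
Change in finish: 31 − 35 = -4 weeks.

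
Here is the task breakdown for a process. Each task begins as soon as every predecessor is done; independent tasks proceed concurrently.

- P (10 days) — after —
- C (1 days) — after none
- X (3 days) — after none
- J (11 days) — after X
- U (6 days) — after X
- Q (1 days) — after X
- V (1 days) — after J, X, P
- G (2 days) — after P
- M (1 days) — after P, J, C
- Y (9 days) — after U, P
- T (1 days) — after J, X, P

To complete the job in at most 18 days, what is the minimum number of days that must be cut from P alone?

1

Current finish: 19 days; target: 18.
P is on every critical path, so each day cut from P cuts the finish by one (this holds down to a finish of 18).
Need 19 − 18 = 1 day off P → P becomes 9 days, finish becomes 18.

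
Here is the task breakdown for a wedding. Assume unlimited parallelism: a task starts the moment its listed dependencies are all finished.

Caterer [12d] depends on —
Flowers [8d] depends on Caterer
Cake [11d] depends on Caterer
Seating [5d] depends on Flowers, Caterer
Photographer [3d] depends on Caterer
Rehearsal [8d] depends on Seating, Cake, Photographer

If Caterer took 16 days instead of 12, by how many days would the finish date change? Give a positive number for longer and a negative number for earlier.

4

Actual critical path: Caterer→Flowers→Seating→Rehearsal = 12+8+5+8 = 33 ⇒ 33 days.
Caterer is on the critical path; changing it to 16 makes that path 37 days.
The critical path is still Caterer→Flowers→Seating→Rehearsal; finish is now 37 days.
Change in finish: 37 − 33 = +4 days.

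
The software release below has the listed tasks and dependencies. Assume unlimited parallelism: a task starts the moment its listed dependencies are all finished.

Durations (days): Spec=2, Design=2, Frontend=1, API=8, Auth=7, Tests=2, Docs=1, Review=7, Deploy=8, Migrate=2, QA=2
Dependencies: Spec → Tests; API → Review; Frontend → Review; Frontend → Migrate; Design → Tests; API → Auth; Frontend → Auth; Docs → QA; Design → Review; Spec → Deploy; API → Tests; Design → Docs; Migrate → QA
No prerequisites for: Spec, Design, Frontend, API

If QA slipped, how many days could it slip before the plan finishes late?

The longest chain is API→Auth = 8+7 = 15; overall finish 15 days.
QA finishes as early as 5 and must finish by 15.
Float = 15 − 5 = 10.

10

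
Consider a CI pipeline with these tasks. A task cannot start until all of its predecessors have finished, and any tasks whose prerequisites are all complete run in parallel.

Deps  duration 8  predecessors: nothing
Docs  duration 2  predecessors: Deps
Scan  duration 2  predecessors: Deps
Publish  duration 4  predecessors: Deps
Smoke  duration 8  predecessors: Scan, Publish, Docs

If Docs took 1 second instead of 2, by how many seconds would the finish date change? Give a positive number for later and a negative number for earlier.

As given, the longest chain is Deps→Publish→Smoke = 8+4+8 = 20, so the finish is 20 seconds.
Docs is off the critical path — its longest chain is 18 seconds, giving 2 of slack.
No other chain overtakes it, so the finish is 20 seconds.
Change in finish: 20 − 20 = +0 seconds.

0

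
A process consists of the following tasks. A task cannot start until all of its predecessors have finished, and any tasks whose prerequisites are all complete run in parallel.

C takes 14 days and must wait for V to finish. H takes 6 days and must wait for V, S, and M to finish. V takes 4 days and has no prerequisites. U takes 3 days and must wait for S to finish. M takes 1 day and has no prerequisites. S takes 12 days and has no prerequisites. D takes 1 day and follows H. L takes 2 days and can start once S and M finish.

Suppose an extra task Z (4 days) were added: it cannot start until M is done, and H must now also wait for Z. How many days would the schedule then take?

19

Originally the schedule takes 19 days.
With Z inserted, H now waits for max(V, S, M, Z).
New critical path: S→H→D = 12+6+1 = 19 ⇒ 19 days.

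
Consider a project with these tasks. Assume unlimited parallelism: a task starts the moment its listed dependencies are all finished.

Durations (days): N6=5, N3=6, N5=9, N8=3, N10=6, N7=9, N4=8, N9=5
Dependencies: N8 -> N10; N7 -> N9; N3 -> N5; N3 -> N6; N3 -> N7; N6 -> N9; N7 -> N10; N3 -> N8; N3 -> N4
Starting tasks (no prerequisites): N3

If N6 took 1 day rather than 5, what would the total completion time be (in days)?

As given, the longest chain is N3→N7→N10 = 6+9+6 = 21, so the finish is 21 days.
N6 has 5 days of float (longest path through it is 16).
The critical path is still N3→N7→N10; finish is now 21 days.

21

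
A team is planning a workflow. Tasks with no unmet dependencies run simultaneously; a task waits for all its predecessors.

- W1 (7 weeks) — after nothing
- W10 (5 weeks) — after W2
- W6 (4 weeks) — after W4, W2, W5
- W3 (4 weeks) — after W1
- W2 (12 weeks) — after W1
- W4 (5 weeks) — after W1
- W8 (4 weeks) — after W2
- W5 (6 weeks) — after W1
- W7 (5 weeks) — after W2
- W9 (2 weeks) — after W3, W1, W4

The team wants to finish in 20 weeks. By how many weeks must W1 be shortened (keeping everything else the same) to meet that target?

4

Current finish: 24 weeks; target: 20.
W1 is on every critical path, so each week cut from W1 cuts the finish by one (this holds down to a finish of 18).
Need 24 − 20 = 4 weeks off W1 → W1 becomes 3 weeks, finish becomes 20.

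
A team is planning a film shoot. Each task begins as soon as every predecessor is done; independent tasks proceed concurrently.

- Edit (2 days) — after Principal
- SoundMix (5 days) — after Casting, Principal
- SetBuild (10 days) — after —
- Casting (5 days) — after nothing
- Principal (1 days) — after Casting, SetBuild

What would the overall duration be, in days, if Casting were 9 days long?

16

Actual critical path: SetBuild→Principal→SoundMix = 10+1+5 = 16 ⇒ 16 days.
The longest path through Casting is only 11 days, so Casting has float 5.
The critical path is still SetBuild→Principal→SoundMix; finish is now 16 days.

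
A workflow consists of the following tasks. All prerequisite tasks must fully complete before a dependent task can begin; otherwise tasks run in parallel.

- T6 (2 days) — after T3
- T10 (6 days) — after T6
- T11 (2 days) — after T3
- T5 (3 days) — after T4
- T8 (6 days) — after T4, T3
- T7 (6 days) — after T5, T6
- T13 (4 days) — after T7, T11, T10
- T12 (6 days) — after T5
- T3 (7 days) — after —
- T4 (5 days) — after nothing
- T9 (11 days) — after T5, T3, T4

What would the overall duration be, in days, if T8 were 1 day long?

The binding path is T3→T6→T7→T13 = 7+2+6+4 = 19; finish at 19 days.
The longest path through T8 is only 13 days, so T8 has float 6.
No other chain overtakes it, so the finish is 19 days.

19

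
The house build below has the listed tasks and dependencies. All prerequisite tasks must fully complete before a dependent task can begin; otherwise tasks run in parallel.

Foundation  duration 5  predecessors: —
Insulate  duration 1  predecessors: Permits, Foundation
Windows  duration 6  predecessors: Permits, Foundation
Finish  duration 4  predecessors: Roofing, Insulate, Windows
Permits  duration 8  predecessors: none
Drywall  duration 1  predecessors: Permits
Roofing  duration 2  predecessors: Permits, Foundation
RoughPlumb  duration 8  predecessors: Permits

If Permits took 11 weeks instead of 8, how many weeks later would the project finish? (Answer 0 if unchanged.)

3

As given, the longest chain is Permits→Windows→Finish = 8+6+4 = 18, so the finish is 18 weeks.
Permits is on the critical path; changing it to 11 makes that path 21 weeks.
The critical path is still Permits→Windows→Finish; finish is now 21 weeks.
Change in finish: 21 − 18 = +3 weeks.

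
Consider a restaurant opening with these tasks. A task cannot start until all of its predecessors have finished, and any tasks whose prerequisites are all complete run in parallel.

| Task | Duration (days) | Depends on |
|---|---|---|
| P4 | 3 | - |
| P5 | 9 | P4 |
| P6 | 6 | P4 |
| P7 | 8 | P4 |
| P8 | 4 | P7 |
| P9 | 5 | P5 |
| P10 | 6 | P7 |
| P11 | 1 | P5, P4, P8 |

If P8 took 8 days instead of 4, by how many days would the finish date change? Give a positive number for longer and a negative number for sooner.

3

The binding path is P4→P5→P9 = 3+9+5 = 17; finish at 17 days.
P8 is off the critical path — its longest chain is 16 days, giving 1 of slack.
Now P4→P7→P8→P11 = 3+8+8+1 = 20 is longest, so the finish becomes 20 days.
Change in finish: 20 − 17 = +3 days.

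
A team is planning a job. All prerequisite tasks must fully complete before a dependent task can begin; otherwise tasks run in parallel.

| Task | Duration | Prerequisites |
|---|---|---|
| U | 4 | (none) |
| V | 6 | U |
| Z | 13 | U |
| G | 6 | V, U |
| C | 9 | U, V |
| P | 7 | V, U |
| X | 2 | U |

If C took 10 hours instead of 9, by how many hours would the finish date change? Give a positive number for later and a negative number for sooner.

The binding path is U→V→C = 4+6+9 = 19; finish at 19 hours.
C lies on that path, so at 10 hours the path becomes 20 hours.
That remains the longest chain; total 20 hours.
Change in finish: 20 − 19 = +1 hours.

1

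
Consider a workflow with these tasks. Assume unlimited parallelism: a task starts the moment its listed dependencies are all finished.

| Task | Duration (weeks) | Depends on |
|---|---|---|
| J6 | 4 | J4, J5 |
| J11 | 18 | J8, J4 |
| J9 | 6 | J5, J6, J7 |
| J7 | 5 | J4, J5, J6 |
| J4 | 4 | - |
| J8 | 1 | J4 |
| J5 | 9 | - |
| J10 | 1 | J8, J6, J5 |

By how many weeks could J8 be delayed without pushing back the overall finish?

Critical path: J5→J6→J7→J9 = 9+4+5+6 = 24, so the finish is 24 weeks.
J8 finishes as early as 5 and must finish by 6.
Float = 24 − 23 = 1.

1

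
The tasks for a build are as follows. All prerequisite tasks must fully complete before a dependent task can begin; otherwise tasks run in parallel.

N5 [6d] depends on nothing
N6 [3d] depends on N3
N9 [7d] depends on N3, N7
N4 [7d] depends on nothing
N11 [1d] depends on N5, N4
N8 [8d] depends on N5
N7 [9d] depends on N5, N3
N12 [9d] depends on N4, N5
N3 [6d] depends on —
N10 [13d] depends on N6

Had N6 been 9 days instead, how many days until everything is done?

28

Actual critical path: N3→N6→N10 = 6+3+13 = 22 ⇒ 22 days.
Since N6 is critical, the +6 change carries straight to that chain (now 28 days).
The critical path is still N3→N6→N10; finish is now 28 days.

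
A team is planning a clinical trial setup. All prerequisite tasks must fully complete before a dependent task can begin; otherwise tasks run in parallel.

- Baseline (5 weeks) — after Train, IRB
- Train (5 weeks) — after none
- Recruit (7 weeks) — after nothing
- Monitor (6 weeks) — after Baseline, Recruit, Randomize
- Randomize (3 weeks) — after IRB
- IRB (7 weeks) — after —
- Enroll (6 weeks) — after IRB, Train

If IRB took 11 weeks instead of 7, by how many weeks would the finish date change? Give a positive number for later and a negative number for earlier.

As given, the longest chain is IRB→Baseline→Monitor = 7+5+6 = 18, so the finish is 18 weeks.
IRB lies on that path, so at 11 weeks the path becomes 22 weeks.
That remains the longest chain; total 22 weeks.
Change in finish: 22 − 18 = +4 weeks.

4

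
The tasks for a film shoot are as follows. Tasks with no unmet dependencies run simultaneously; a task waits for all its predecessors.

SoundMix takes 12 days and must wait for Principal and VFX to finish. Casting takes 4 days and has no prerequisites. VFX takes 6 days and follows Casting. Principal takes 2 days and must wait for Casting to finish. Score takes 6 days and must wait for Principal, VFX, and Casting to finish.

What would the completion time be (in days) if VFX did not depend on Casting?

18

Before: longest chain Casting→VFX→SoundMix = 4+6+12 = 22, finish 22.
Without Casting→VFX, VFX's earliest start moves from 4 to 0.
The longest chain is now Casting→Principal→SoundMix = 4+2+12 = 18, so the job takes 18 days.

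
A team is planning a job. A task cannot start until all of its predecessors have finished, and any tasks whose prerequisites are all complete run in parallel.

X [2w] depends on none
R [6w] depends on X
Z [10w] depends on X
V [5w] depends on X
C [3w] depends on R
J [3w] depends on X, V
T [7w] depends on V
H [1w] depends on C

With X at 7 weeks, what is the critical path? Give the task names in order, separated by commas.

X, V, T

The binding path is X→V→T = 2+5+7 = 14; finish at 14 weeks.
X lies on that path, so at 7 weeks the path becomes 19 weeks.
That remains the longest chain; total 19 weeks.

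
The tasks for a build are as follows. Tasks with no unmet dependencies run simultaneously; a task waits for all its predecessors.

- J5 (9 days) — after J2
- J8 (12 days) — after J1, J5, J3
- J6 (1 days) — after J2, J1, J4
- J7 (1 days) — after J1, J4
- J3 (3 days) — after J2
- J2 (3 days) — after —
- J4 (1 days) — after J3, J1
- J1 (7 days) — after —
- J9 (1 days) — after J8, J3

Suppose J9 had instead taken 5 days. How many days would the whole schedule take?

Baseline: J2→J5→J8→J9 = 3+9+12+1 = 25 → 25 days.
J9 lies on that path, so at 5 days the path becomes 29 days.
The critical path is still J2→J5→J8→J9; finish is now 29 days.

29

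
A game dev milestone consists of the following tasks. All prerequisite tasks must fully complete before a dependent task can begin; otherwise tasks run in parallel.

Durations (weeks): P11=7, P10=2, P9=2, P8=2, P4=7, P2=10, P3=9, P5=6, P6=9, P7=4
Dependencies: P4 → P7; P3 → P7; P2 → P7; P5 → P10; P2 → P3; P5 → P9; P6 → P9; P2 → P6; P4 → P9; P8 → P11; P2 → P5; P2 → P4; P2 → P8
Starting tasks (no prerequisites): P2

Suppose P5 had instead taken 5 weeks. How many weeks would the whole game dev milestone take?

23

As given, the longest chain is P2→P3→P7 = 10+9+4 = 23, so the finish is 23 weeks.
P5 has 5 weeks of float (longest path through it is 18).
No other chain overtakes it, so the finish is 23 weeks.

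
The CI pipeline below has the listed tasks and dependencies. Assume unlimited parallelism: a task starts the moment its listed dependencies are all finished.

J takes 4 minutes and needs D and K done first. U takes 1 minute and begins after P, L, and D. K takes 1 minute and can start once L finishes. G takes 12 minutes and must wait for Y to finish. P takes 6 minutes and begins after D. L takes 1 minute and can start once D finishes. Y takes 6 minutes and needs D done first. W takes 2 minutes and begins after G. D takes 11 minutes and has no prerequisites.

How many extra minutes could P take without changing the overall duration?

D→Y→G→W = 11+6+12+2 = 31 sets the makespan at 31 minutes.
Longest path through P: 18 minutes (earliest finish 17, latest finish 30).
Slack of P = 24 − 11 = 13 minutes.

13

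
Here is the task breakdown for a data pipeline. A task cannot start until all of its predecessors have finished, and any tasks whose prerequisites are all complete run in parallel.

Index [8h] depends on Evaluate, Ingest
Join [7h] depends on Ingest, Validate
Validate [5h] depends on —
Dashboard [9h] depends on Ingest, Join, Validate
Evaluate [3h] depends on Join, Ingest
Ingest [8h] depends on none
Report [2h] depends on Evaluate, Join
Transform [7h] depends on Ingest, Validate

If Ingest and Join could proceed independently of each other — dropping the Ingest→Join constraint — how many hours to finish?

23

Original critical path: Ingest→Join→Evaluate→Index = 8+7+3+8 = 26 ⇒ 26 hours.
Without Ingest→Join, Join's earliest start moves from 8 to 5.
New critical path: Validate→Join→Evaluate→Index = 5+7+3+8 = 23 ⇒ 23 hours.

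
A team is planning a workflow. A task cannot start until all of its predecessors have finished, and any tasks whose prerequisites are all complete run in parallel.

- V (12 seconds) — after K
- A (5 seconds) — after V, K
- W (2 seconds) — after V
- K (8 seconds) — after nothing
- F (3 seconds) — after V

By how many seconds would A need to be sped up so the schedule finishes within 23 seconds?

Current finish: 25 seconds; target: 23.
A is on every critical path, so each second cut from A cuts the finish by one (this holds down to a finish of 23).
Need 25 − 23 = 2 seconds off A → A becomes 3 seconds, finish becomes 23.

2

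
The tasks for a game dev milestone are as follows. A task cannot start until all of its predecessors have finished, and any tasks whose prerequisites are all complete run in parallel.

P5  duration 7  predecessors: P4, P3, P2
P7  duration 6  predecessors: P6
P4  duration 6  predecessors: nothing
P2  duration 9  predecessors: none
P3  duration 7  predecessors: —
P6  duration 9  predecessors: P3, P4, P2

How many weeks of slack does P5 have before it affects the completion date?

8

Critical path: P2→P6→P7 = 9+9+6 = 24, so the finish is 24 weeks.
The longest chain containing P5 totals 16 weeks.
So P5 can slip 24 − 16 = 8 weeks.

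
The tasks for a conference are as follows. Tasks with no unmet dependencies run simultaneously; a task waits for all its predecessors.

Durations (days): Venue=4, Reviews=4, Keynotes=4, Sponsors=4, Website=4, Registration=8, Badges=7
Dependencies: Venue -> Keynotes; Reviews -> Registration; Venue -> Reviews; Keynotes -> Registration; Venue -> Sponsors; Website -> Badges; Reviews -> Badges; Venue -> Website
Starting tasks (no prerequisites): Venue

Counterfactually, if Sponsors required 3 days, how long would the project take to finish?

16

The binding path is Venue→Reviews→Registration = 4+4+8 = 16; finish at 16 days.
The longest path through Sponsors is only 8 days, so Sponsors has float 8.
No other chain overtakes it, so the finish is 16 days.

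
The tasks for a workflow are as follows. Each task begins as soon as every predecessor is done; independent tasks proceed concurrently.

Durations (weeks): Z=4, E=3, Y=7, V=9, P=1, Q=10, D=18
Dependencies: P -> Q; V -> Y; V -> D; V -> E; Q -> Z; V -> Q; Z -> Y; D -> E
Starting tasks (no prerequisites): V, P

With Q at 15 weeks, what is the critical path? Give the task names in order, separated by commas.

V, Q, Z, Y

Critical path before the change: V→Q→Z→Y = 9+10+4+7 = 30 giving 30 weeks.
Q lies on that path, so at 15 weeks the path becomes 35 weeks.
That remains the longest chain; total 35 weeks.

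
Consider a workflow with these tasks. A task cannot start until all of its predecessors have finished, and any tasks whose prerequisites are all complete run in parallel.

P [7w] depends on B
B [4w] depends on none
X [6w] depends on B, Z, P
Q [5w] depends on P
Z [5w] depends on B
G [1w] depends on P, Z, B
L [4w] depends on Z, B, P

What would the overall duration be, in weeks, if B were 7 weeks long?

20

Actual critical path: B→P→X = 4+7+6 = 17 ⇒ 17 weeks.
B lies on that path, so at 7 weeks the path becomes 20 weeks.
That remains the longest chain; total 20 weeks.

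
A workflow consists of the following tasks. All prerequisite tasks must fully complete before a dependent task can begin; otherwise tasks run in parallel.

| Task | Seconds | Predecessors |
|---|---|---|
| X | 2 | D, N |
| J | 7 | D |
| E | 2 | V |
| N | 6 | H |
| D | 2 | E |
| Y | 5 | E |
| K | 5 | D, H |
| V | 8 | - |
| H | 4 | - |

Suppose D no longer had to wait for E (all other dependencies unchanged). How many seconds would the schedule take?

15

Before: longest chain V→E→D→J = 8+2+2+7 = 19, finish 19.
Without E→D, D's earliest start moves from 10 to 0.
New critical path: V→E→Y = 8+2+5 = 15 ⇒ 15 seconds.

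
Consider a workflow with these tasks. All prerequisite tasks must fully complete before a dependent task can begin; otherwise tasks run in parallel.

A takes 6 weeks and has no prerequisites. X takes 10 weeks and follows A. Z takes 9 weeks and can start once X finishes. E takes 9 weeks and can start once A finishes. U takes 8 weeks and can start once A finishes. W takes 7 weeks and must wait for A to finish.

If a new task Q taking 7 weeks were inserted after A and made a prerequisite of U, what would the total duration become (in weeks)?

25

Originally the job takes 25 weeks.
With Q inserted, U now waits for max(A, Q).
New critical path: A→X→Z = 6+10+9 = 25 ⇒ 25 weeks.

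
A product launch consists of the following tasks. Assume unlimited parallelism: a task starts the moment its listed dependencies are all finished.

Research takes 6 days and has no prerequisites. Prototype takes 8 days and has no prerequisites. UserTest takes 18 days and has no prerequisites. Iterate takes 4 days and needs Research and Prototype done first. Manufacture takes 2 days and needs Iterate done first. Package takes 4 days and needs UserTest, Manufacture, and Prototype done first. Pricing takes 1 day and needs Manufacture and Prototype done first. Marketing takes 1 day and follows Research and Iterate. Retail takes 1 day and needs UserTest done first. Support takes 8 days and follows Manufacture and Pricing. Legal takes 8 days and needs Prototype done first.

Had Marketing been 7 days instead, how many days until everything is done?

23

Baseline: Prototype→Iterate→Manufacture→Pricing→Support = 8+4+2+1+8 = 23 → 23 days.
The longest path through Marketing is only 13 days, so Marketing has float 10.
That remains the longest chain; total 23 days.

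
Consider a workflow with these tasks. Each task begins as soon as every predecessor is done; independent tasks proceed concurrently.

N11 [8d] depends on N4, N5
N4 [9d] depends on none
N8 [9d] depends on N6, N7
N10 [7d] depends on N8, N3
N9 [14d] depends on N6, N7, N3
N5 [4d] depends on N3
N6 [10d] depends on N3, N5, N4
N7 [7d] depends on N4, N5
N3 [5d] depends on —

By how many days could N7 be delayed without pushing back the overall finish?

3

Critical path: N3→N5→N6→N8→N10 = 5+4+10+9+7 = 35, so the finish is 35 days.
Longest path through N7: 32 days (earliest finish 16, latest finish 19).
Slack of N7 = 12 − 9 = 3 days.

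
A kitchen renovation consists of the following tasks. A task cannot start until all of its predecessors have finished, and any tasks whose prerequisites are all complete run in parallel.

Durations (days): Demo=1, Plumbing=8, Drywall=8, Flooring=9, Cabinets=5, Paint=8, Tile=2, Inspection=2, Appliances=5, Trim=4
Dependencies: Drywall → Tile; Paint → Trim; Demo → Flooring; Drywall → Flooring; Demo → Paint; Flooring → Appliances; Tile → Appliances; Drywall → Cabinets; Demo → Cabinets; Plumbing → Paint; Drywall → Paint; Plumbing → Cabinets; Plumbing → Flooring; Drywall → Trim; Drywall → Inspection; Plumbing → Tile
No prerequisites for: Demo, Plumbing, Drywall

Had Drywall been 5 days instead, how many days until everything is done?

22

As given, the longest chain is Drywall→Flooring→Appliances = 8+9+5 = 22, so the finish is 22 days.
Drywall is on the critical path; changing it to 5 makes that path 19 days.
New critical path: Plumbing→Flooring→Appliances = 8+9+5 = 22 ⇒ 22 days.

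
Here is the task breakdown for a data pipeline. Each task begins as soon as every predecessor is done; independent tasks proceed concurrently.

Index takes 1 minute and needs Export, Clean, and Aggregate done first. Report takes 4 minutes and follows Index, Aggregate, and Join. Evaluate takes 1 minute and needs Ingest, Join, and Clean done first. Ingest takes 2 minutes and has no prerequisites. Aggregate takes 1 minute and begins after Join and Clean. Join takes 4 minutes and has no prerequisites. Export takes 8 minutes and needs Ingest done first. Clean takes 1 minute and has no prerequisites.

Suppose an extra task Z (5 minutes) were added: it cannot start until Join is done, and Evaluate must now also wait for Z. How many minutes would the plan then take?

15

Originally the plan takes 15 minutes.
With Z inserted, Evaluate now waits for max(Ingest, Join, Clean, Z).
New critical path: Ingest→Export→Index→Report = 2+8+1+4 = 15 ⇒ 15 minutes.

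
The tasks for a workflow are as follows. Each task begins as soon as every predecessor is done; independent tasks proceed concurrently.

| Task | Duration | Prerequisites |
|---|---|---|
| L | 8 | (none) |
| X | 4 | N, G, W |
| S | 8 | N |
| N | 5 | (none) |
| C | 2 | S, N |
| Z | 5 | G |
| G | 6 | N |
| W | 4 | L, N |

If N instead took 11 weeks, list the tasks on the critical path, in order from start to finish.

As given, the longest chain is N→G→Z = 5+6+5 = 16, so the finish is 16 weeks.
N is on the critical path; changing it to 11 makes that path 22 weeks.
That remains the longest chain; total 22 weeks.

N, G, Z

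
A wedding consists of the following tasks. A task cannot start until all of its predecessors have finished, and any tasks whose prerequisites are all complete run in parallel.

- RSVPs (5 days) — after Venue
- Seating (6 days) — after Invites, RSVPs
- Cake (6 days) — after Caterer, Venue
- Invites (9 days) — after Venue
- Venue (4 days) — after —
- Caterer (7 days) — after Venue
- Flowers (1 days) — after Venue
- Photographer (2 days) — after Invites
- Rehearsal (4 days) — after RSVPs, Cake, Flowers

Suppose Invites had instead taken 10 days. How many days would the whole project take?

Actual critical path: Venue→Caterer→Cake→Rehearsal = 4+7+6+4 = 21 ⇒ 21 days.
The longest path through Invites is only 19 days, so Invites has float 2.
That remains the longest chain; total 21 days.

21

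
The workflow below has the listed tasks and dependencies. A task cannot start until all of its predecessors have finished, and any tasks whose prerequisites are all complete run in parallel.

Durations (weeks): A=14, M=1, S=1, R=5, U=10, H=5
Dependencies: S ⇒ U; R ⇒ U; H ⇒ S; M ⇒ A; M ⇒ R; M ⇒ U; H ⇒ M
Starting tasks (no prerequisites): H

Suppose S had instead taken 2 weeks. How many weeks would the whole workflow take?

21

Critical path before the change: H→M→R→U = 5+1+5+10 = 21 giving 21 weeks.
The longest path through S is only 16 weeks, so S has float 5.
The critical path is still H→M→R→U; finish is now 21 weeks.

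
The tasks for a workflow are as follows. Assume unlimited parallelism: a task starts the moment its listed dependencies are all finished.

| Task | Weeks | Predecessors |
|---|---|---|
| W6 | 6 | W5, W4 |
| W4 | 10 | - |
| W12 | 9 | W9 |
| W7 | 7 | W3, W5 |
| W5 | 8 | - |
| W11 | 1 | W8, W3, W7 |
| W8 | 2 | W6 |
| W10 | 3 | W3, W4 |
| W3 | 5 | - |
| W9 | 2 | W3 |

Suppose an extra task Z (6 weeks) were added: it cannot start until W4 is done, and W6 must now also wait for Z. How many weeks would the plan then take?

25

Originally the plan takes 19 weeks.
With Z inserted, W6 now waits for max(W5, W4, Z).
New critical path: W4→Z→W6→W8→W11 = 10+6+6+2+1 = 25 ⇒ 25 weeks.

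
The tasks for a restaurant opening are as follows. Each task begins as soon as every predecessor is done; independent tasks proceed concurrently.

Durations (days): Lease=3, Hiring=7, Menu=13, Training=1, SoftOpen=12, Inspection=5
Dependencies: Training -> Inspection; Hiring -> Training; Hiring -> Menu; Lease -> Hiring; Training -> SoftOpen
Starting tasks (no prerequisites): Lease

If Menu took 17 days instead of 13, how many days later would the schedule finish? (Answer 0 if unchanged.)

The binding path is Lease→Hiring→Menu = 3+7+13 = 23; finish at 23 days.
Since Menu is critical, the +4 change carries straight to that chain (now 27 days).
That remains the longest chain; total 27 days.
Change in finish: 27 − 23 = +4 days.

4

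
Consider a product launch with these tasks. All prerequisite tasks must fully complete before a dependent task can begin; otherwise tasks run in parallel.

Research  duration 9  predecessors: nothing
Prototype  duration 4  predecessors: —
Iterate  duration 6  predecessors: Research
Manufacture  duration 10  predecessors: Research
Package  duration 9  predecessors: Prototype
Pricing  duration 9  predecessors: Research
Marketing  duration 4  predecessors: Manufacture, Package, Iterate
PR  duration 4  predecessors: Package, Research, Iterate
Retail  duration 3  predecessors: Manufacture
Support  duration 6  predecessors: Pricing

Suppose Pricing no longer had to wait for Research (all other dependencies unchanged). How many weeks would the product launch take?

With the dependency in place, Research→Pricing→Support = 9+9+6 = 24 sets the finish at 24 weeks.
Without Research→Pricing, Pricing's earliest start moves from 9 to 0.
After: Research→Manufacture→Marketing = 9+10+4 = 23 → 23 weeks.

23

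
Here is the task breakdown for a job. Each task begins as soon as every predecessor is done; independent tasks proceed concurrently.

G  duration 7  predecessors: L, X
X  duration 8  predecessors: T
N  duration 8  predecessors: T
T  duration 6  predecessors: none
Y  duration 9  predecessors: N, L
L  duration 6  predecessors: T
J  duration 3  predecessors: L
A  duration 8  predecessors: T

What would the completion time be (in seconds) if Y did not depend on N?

21

Original critical path: T→N→Y = 6+8+9 = 23 ⇒ 23 seconds.
Without N→Y, Y's earliest start moves from 14 to 12.
The longest chain is now T→L→Y = 6+6+9 = 21, so the job takes 21 seconds.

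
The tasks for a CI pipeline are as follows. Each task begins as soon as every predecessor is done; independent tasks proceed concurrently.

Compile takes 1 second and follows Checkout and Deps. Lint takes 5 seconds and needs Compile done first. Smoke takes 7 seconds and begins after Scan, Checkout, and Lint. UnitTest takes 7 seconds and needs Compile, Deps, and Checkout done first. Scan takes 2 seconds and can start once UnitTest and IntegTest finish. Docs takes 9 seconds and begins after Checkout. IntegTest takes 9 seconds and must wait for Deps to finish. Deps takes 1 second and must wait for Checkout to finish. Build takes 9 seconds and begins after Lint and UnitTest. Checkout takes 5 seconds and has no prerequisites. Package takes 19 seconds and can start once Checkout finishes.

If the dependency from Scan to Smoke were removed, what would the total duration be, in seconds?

24

With the dependency in place, Checkout→Deps→IntegTest→Scan→Smoke = 5+1+9+2+7 = 24 sets the finish at 24 seconds.
Without Scan→Smoke, Smoke's earliest start moves from 17 to 12.
New critical path: Checkout→Package = 5+19 = 24 ⇒ 24 seconds.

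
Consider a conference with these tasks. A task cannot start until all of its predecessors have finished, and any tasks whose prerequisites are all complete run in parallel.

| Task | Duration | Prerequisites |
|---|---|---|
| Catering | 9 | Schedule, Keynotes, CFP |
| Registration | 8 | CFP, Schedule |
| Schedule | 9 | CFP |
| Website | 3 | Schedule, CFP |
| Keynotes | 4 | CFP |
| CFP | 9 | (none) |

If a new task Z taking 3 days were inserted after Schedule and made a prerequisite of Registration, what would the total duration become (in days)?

Originally the conference takes 27 days.
With Z inserted, Registration now waits for max(CFP, Schedule, Z).
New critical path: CFP→Schedule→Z→Registration = 9+9+3+8 = 29 ⇒ 29 days.

29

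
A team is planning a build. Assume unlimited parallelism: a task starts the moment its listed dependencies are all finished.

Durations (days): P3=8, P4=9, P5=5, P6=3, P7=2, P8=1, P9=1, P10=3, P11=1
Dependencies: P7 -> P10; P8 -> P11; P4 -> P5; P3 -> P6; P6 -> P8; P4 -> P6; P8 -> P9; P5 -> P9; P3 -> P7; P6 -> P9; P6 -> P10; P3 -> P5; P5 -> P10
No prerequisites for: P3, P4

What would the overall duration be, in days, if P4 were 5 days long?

Critical path before the change: P4→P5→P10 = 9+5+3 = 17 giving 17 days.
P4 is on the critical path; changing it to 5 makes that path 13 days.
New critical path: P3→P5→P10 = 8+5+3 = 16 ⇒ 16 days.

16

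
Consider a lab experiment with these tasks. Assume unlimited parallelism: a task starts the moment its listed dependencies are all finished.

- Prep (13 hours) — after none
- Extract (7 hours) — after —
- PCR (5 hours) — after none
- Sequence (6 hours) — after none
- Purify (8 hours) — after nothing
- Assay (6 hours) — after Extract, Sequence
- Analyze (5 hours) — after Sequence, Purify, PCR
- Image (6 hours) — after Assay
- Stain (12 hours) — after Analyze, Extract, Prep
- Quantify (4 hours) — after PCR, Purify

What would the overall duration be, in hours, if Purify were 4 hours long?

As given, the longest chain is Purify→Analyze→Stain = 8+5+12 = 25, so the finish is 25 hours.
Purify lies on that path, so at 4 hours the path becomes 21 hours.
New critical path: Prep→Stain = 13+12 = 25 ⇒ 25 hours.

25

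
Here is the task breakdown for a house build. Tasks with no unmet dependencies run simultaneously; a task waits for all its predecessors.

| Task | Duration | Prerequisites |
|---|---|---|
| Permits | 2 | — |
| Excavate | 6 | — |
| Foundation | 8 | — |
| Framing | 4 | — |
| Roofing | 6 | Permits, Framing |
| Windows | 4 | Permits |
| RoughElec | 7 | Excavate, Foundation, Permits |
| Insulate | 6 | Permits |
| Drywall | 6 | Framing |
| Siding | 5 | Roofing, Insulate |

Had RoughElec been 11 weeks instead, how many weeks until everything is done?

The binding path is Foundation→RoughElec = 8+7 = 15; finish at 15 weeks.
RoughElec lies on that path, so at 11 weeks the path becomes 19 weeks.
That remains the longest chain; total 19 weeks.

19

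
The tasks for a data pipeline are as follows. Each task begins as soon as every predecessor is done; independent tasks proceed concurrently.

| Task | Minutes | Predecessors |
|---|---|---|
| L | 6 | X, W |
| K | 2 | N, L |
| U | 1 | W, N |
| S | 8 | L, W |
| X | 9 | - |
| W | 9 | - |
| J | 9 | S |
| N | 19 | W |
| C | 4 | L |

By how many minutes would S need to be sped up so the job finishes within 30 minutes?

Current finish: 32 minutes; target: 30.
S is on every critical path, so each minute cut from S cuts the finish by one (this holds down to a finish of 30).
Need 32 − 30 = 2 minutes off S → S becomes 6 minutes, finish becomes 30.

2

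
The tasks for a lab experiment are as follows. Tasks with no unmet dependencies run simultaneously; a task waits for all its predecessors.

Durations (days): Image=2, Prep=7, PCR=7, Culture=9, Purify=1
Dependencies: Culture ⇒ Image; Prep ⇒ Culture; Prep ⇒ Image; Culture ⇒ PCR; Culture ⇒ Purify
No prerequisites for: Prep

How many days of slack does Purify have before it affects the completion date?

Prep→Culture→PCR = 7+9+7 = 23 sets the makespan at 23 days.
Longest path through Purify: 17 days (earliest finish 17, latest finish 23).
Slack of Purify = 22 − 16 = 6 days.

6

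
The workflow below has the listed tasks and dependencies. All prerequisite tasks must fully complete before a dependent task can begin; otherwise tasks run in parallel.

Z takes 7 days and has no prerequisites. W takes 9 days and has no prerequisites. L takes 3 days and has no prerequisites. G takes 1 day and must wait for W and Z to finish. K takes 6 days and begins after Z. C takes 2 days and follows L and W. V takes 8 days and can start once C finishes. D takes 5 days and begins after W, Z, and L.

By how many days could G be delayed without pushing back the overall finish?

The longest chain is W→C→V = 9+2+8 = 19; overall finish 19 days.
Longest path through G: 10 days (earliest finish 10, latest finish 19).
Slack of G = 18 − 9 = 9 days.

9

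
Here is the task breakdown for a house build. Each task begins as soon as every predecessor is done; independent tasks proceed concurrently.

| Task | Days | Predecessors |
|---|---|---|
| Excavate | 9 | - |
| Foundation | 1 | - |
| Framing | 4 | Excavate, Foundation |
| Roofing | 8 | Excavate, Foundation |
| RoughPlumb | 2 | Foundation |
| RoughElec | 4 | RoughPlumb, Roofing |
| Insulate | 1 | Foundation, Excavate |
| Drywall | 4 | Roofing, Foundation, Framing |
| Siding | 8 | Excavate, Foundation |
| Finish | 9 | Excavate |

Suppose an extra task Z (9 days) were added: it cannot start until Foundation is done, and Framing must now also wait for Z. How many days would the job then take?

Originally the job takes 21 days.
With Z inserted, Framing now waits for max(Excavate, Foundation, Z).
New critical path: Excavate→Roofing→RoughElec = 9+8+4 = 21 ⇒ 21 days.

21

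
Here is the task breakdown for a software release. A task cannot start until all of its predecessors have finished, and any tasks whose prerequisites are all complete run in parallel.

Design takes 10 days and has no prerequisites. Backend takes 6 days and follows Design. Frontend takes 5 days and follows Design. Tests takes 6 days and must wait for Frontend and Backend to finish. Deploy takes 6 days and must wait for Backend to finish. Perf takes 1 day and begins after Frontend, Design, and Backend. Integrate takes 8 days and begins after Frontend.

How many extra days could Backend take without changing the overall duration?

1

The longest chain is Design→Frontend→Integrate = 10+5+8 = 23; overall finish 23 days.
Backend finishes as early as 16 and must finish by 17.
So Backend can slip 17 − 16 = 1 day.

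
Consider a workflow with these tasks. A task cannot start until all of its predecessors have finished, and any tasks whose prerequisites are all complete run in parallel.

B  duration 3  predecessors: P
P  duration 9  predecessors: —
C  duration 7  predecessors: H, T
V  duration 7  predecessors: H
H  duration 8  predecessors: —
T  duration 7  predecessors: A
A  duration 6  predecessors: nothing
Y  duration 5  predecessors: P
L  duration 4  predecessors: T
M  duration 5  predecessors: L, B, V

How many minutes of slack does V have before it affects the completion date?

2

The longest chain is A→T→L→M = 6+7+4+5 = 22; overall finish 22 minutes.
Longest path through V: 20 minutes (earliest finish 15, latest finish 17).
Float = 22 − 20 = 2.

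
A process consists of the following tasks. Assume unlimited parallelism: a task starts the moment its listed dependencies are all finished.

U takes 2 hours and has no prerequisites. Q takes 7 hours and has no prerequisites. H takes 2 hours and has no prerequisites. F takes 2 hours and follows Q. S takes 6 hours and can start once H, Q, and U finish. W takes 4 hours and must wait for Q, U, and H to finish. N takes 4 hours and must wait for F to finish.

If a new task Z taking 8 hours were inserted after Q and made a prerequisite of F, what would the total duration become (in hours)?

21

Originally the plan takes 13 hours.
With Z inserted, F now waits for max(Q, Z).
New critical path: Q→Z→F→N = 7+8+2+4 = 21 ⇒ 21 hours.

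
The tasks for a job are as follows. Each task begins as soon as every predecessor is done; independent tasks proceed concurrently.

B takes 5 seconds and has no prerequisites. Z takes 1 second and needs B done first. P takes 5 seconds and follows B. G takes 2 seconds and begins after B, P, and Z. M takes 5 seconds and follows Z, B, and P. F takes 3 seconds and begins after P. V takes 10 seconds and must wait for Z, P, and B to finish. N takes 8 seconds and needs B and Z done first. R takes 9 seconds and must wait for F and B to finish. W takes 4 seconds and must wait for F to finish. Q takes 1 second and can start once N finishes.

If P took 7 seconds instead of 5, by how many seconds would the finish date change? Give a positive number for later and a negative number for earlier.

2

Critical path before the change: B→P→F→R = 5+5+3+9 = 22 giving 22 seconds.
P lies on that path, so at 7 seconds the path becomes 24 seconds.
That remains the longest chain; total 24 seconds.
Change in finish: 24 − 22 = +2 seconds.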